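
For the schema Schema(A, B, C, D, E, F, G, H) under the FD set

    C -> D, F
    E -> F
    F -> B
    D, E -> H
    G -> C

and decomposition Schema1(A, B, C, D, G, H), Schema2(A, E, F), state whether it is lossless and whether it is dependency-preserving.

lossy and not dependency-preserving

Lossless test: (A)⁺ = {A}, which is a superkey of neither fragment — lossy.
Dependency preservation: the restricted closure of {C} across the fragments never reaches {D, F}, so C → D, F cannot be enforced without a join — not preserved.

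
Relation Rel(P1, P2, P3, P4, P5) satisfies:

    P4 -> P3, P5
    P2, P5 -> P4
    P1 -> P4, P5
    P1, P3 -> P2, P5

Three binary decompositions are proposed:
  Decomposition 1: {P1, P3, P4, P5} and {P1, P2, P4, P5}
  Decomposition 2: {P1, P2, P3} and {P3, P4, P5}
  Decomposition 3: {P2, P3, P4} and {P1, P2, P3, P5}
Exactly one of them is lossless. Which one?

Decomposition 1

Decomposition 1: common = {P1, P4, P5}, closure = {P1, P2, P3, P4, P5} → lossless.
Decomposition 2: common = {P3}, closure = {P3} → lossy.
Decomposition 3: common = {P2, P3}, closure = {P2, P3} → lossy.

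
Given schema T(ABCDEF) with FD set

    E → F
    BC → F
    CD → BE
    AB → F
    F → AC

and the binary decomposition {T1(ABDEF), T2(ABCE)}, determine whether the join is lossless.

Common attributes: T1 ∩ T2 = {ABE}.
Closure of {ABE}: E → F applies, adding F; F → AC applies, adding C. So (ABE)⁺ = {ABCEF}.
This closure contains every attribute of T2, so T1 ∩ T2 → T2. The join is lossless.

Yes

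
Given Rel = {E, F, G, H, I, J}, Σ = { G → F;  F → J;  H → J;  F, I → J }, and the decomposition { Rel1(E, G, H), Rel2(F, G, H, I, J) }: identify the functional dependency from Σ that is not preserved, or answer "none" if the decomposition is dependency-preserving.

none

G → F lies within Rel2.
F → J lies within Rel2.
H → J lies within Rel2.
F, I → J lies within Rel2.
Every dependency is enforceable on the fragments, so the decomposition is dependency-preserving.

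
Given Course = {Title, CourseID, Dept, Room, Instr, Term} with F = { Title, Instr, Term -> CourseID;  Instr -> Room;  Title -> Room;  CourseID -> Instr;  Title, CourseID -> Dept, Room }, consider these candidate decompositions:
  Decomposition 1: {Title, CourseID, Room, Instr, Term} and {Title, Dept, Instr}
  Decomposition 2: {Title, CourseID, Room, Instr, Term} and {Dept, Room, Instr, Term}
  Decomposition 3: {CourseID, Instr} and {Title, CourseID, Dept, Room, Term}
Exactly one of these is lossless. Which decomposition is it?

Decomposition 1: common = {Title, Instr}, closure = {Title, Room, Instr} → lossy.
Decomposition 2: common = {Room, Instr, Term}, closure = {Room, Instr, Term} → lossy.
Decomposition 3: common = {CourseID}, closure = {CourseID, Room, Instr} → lossless.

Decomposition 3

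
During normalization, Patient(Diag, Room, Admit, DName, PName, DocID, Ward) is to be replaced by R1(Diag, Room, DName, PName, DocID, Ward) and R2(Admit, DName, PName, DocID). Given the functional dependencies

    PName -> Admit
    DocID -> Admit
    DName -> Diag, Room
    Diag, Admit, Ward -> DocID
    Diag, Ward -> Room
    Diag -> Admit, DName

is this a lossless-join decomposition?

Common attributes: R1 ∩ R2 = {DName, PName, DocID}.
Closure of {DName, PName, DocID}: PName → Admit applies, adding Admit; DName → Diag, Room applies, adding Diag, Room. So (DName, PName, DocID)⁺ = {Diag, Room, Admit, DName, PName, DocID}.
This closure contains every attribute of R2, so R1 ∩ R2 → R2. The join is lossless.

Yes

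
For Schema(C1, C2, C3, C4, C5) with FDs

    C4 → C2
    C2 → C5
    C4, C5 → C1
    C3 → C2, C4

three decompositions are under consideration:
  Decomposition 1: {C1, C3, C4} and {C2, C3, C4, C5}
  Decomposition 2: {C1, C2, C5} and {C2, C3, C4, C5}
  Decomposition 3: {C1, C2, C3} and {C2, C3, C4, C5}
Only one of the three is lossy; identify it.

Decomposition 1: common = {C3, C4}, closure = {C1, C2, C3, C4, C5} → lossless.
Decomposition 2: common = {C2, C5}, closure = {C2, C5} → lossy.
Decomposition 3: common = {C2, C3}, closure = {C1, C2, C3, C4, C5} → lossless.

Decomposition 2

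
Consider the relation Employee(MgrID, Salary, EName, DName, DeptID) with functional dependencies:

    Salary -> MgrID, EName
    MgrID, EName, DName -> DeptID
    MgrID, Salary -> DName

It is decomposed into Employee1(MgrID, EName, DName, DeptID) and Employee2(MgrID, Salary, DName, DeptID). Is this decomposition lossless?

No

Common attributes: Employee1 ∩ Employee2 = {MgrID, DName, DeptID}.
No dependency enlarges {MgrID, DName, DeptID}, so (MgrID, DName, DeptID)⁺ = {MgrID, DName, DeptID}.
The closure contains neither all of Employee1 = {MgrID, EName, DName, DeptID} nor all of Employee2 = {MgrID, Salary, DName, DeptID}, so the common attributes are not a superkey of either fragment. The join is lossy.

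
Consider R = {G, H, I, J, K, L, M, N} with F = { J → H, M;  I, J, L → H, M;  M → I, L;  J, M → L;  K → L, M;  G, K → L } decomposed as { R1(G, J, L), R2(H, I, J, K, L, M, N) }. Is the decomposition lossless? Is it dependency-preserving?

lossy but dependency-preserving

Lossless test: (J, L)⁺ = {H, I, J, L, M}, which is a superkey of neither fragment — lossy.
Dependency preservation: G, K → L is not contained in any single fragment, but the restricted closure of its left-hand side across the fragments still reaches the right-hand side; the remaining FDs each lie inside some fragment. All dependencies are preserved.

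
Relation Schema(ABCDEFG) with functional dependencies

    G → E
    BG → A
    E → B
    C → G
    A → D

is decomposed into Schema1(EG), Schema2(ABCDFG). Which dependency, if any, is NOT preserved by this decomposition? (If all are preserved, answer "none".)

Check E → B: no single fragment contains all of {BE}, and the restricted closure of {E} across the fragments never reaches {B}.
G → E is preserved.
BG → A is preserved.
C → G is preserved.
A → D is preserved.

E → B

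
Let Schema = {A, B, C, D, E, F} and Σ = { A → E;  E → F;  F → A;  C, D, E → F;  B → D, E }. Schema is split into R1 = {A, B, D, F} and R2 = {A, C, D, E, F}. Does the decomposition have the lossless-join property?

No

Common attributes: R1 ∩ R2 = {A, D, F}.
Closure of {A, D, F}: A → E applies, adding E. So (A, D, F)⁺ = {A, D, E, F}.
The closure contains neither all of R1 = {A, B, D, F} nor all of R2 = {A, C, D, E, F}, so the common attributes are not a superkey of either fragment. The join is lossy.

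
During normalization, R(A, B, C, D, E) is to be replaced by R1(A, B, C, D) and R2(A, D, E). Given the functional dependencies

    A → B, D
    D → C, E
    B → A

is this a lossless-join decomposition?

Common attributes: R1 ∩ R2 = {A, D}.
Closure of {A, D}: A → B, D applies, adding B; D → C, E applies, adding C, E. So (A, D)⁺ = {A, B, C, D, E}.
This closure contains every attribute of R1, so R1 ∩ R2 → R1. The join is lossless.

Yes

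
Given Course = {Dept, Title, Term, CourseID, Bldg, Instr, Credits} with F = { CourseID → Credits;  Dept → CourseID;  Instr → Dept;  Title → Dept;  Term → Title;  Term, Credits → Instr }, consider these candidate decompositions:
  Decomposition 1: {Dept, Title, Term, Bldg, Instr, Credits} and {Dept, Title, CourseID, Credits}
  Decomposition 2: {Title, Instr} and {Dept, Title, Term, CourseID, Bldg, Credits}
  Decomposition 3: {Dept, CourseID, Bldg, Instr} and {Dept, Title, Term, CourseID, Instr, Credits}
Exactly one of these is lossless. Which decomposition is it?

Decomposition 1: common = {Dept, Title, Credits}, closure = {Dept, Title, CourseID, Credits} → lossless.
Decomposition 2: common = {Title}, closure = {Dept, Title, CourseID, Credits} → lossy.
Decomposition 3: common = {Dept, CourseID, Instr}, closure = {Dept, CourseID, Instr, Credits} → lossy.

Decomposition 1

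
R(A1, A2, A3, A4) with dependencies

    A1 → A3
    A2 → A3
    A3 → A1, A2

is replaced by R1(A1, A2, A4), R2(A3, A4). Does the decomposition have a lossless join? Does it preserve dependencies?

Lossless test: (A4)⁺ = {A4}, which is a superkey of neither fragment — lossy.
Dependency preservation: the restricted closure of {A1} across the fragments never reaches {A3}, so A1 → A3 cannot be enforced without a join — not preserved.

lossy and not dependency-preserving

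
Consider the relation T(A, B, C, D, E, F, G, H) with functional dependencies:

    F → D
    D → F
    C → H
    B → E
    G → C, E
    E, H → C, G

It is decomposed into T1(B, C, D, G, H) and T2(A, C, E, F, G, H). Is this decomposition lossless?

No

Common attributes: T1 ∩ T2 = {C, G, H}.
Closure of {C, G, H}: G → C, E applies, adding E. So (C, G, H)⁺ = {C, E, G, H}.
The closure contains neither all of T1 = {B, C, D, G, H} nor all of T2 = {A, C, E, F, G, H}, so the common attributes are not a superkey of either fragment. The join is lossy.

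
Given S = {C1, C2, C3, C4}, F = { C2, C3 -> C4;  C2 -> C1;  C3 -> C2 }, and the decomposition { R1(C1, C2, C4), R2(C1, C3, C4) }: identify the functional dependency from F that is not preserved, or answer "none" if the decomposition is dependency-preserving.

C3 -> C2

Check C3 → C2: no single fragment contains all of {C2, C3}, and the restricted closure of {C3} across the fragments never reaches {C2}.
C2, C3 → C4 is preserved.
C2 → C1 is preserved.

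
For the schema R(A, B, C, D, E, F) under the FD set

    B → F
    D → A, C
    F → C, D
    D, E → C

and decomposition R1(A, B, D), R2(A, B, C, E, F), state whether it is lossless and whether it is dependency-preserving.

lossless but not dependency-preserving

Lossless test: (A, B)⁺ = {A, B, C, D, F}, which contains all of one fragment — lossless.
Dependency preservation: the restricted closure of {D} across the fragments never reaches {A, C}, so D → A, C cannot be enforced without a join — not preserved.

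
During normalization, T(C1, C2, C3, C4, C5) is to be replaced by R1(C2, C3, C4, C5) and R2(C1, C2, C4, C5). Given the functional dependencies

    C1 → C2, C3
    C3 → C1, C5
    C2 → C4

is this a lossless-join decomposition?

No

Common attributes: R1 ∩ R2 = {C2, C4, C5}.
No dependency enlarges {C2, C4, C5}, so (C2, C4, C5)⁺ = {C2, C4, C5}.
The closure contains neither all of R1 = {C2, C3, C4, C5} nor all of R2 = {C1, C2, C4, C5}, so the common attributes are not a superkey of either fragment. The join is lossy.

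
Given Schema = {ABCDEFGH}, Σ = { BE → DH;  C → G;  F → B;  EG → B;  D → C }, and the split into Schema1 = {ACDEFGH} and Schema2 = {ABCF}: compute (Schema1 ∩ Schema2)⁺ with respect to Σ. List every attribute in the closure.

ABCFG

Schema1 ∩ Schema2 = {ACF}.
C → G applies, adding G
F → B applies, adding B
Closure: {ABCFG}.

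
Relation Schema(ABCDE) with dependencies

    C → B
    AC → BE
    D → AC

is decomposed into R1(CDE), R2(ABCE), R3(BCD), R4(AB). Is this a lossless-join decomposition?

Chase test. Columns are ABCDE; row i has aⱼ where attribute j ∈ Ri, else bᵢⱼ.
Initial tableau (one row per fragment):
  row 1: b11 b12 a3 a4 a5
  row 2: a1 a2 a3 b24 a5
  row 3: b31 a2 a3 a4 b35
  row 4: a1 a2 b43 b44 b45
Rows 1 and 2 agree on C; apply C→B and equate their B entries.
Rows 1 and 3 agree on D; apply D→AC and equate their AC entries.
Rows 1 and 3 agree on AC; apply AC→BE and equate their BE entries.
No row becomes fully distinguished — the join is lossy.

No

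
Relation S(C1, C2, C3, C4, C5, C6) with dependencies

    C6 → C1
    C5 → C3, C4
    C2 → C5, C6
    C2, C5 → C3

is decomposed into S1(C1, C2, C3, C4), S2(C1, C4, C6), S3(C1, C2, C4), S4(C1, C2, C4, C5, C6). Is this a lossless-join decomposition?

Yes

Chase test. Columns are C1, C2, C3, C4, C5, C6; row i has aⱼ where attribute j ∈ Si, else bᵢⱼ.
Initial tableau (one row per fragment):
  row 1: a1 a2 a3 a4 b15 b16
  row 2: a1 b22 b23 a4 b25 a6
  row 3: a1 a2 b33 a4 b35 b36
  row 4: a1 a2 b43 a4 a5 a6
Rows 1 and 3 agree on C2; apply C2→C5, C6 and equate their C5, C6 entries.
Rows 1 and 4 agree on C2; apply C2→C5, C6 and equate their C5, C6 entries.
Rows 1 and 3 agree on C2, C5; apply C2, C5→C3 and equate their C3 entries.
Rows 1 and 4 agree on C2, C5; apply C2, C5→C3 and equate their C3 entries.
Row 1 is now all distinguished symbols — the join is lossless.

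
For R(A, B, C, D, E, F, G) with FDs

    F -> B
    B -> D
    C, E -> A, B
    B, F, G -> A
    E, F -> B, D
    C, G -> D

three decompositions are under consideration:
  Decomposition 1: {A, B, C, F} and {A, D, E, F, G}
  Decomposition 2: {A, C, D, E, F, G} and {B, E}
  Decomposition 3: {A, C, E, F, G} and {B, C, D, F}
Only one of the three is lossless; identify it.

Decomposition 1: common = {A, F}, closure = {A, B, D, F} → lossy.
Decomposition 2: common = {E}, closure = {E} → lossy.
Decomposition 3: common = {C, F}, closure = {B, C, D, F} → lossless.

Decomposition 3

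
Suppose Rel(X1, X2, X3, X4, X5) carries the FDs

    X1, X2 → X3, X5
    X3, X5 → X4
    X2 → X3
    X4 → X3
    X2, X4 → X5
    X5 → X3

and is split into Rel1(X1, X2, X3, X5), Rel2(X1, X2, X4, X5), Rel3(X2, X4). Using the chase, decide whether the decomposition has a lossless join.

Yes

Chase test. Columns are X1, X2, X3, X4, X5; row i has aⱼ where attribute j ∈ Reli, else bᵢⱼ.
Initial tableau (one row per fragment):
  row 1: a1 a2 a3 b14 a5
  row 2: a1 a2 b23 a4 a5
  row 3: b31 a2 b33 a4 b35
Rows 1 and 2 agree on X1, X2; apply X1, X2→X3, X5 and equate their X3, X5 entries.
Rows 1 and 2 agree on X3, X5; apply X3, X5→X4 and equate their X4 entries.
Rows 1 and 3 agree on X2; apply X2→X3 and equate their X3 entries.
Rows 1 and 3 agree on X2, X4; apply X2, X4→X5 and equate their X5 entries.
Row 1 is now all distinguished symbols — the join is lossless.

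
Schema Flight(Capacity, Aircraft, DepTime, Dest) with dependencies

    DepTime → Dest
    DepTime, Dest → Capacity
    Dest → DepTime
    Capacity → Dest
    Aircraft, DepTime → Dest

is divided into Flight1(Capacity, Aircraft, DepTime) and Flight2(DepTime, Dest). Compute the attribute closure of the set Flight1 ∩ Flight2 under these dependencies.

Flight1 ∩ Flight2 = {DepTime}.
DepTime → Dest applies, adding Dest
DepTime, Dest → Capacity applies, adding Capacity
Closure: {Capacity, DepTime, Dest}.

Capacity, DepTime, Dest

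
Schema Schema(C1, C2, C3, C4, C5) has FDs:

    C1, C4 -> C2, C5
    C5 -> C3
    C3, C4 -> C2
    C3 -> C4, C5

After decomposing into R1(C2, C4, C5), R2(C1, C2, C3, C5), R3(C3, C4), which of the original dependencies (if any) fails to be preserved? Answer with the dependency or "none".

Check C1, C4 → C2, C5: no single fragment contains all of {C1, C2, C4, C5}, and the restricted closure of {C1, C4} across the fragments never reaches {C2, C5}.
C5 → C3 is preserved.
C3, C4 → C2 is preserved.
C3 → C4, C5 is preserved.

C1, C4 -> C2, C5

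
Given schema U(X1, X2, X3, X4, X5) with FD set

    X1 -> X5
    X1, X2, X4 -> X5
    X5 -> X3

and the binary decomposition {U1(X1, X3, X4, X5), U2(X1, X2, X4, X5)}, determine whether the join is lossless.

Yes

Common attributes: U1 ∩ U2 = {X1, X4, X5}.
Closure of {X1, X4, X5}: X5 → X3 applies, adding X3. So (X1, X4, X5)⁺ = {X1, X3, X4, X5}.
This closure contains every attribute of U1, so U1 ∩ U2 → U1. The join is lossless.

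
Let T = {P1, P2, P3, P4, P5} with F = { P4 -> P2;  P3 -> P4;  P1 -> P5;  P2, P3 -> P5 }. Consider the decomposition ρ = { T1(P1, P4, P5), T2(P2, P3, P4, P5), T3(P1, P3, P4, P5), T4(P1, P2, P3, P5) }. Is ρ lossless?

Chase test. Columns are P1, P2, P3, P4, P5; row i has aⱼ where attribute j ∈ Ti, else bᵢⱼ.
Initial tableau (one row per fragment):
  row 1: a1 b12 b13 a4 a5
  row 2: b21 a2 a3 a4 a5
  row 3: a1 b32 a3 a4 a5
  row 4: a1 a2 a3 b44 a5
Rows 1 and 2 agree on P4; apply P4→P2 and equate their P2 entries.
Rows 1 and 3 agree on P4; apply P4→P2 and equate their P2 entries.
Rows 2 and 4 agree on P3; apply P3→P4 and equate their P4 entries.
Row 3 is now all distinguished symbols — the join is lossless.

Yes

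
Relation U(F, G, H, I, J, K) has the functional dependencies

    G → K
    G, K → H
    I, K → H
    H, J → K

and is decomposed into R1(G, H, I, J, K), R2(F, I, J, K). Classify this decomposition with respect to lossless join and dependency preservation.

lossy but dependency-preserving

Lossless test: (I, J, K)⁺ = {H, I, J, K}, which is a superkey of neither fragment — lossy.
Dependency preservation: every FD's attributes lie within a single fragment, so each can be enforced locally — preserved.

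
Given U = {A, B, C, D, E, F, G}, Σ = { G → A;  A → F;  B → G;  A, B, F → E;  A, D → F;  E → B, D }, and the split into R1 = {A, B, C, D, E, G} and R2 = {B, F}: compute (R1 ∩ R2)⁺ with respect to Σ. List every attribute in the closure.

R1 ∩ R2 = {B}.
B → G applies, adding G
G → A applies, adding A
A → F applies, adding F
A, B, F → E applies, adding E
E → B, D applies, adding D
Closure: {A, B, D, E, F, G}.

A, B, D, E, F, G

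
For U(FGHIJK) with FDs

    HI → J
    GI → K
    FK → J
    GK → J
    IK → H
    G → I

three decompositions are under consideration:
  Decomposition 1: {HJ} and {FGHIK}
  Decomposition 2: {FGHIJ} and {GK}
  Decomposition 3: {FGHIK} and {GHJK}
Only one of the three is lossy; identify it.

Decomposition 1

Decomposition 1: common = {H}, closure = {H} → lossy.
Decomposition 2: common = {G}, closure = {GHIJK} → lossless.
Decomposition 3: common = {GHK}, closure = {GHIJK} → lossless.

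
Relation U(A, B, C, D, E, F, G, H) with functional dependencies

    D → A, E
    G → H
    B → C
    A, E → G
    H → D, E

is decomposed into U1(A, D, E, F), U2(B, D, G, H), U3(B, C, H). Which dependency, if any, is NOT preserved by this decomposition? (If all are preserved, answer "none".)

D → A, E lies within U1.
G → H lies within U2.
B → C lies within U3.
A, E → G: restricted closure across fragments reaches G.
H → D, E: restricted closure across fragments reaches D, E.
Every dependency is enforceable on the fragments, so the decomposition is dependency-preserving.

none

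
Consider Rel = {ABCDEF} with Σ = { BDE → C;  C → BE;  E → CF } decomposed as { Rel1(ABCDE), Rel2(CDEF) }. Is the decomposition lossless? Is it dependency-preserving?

lossless and dependency-preserving

Lossless test: (CDE)⁺ = {BCDEF}, which contains all of one fragment — lossless.
Dependency preservation: every FD's attributes lie within a single fragment, so each can be enforced locally — preserved.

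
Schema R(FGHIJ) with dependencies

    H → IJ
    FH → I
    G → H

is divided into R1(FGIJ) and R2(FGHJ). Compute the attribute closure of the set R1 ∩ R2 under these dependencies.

FGHIJ

R1 ∩ R2 = {FGJ}.
G → H applies, adding H
H → IJ applies, adding I
Closure: {FGHIJ}.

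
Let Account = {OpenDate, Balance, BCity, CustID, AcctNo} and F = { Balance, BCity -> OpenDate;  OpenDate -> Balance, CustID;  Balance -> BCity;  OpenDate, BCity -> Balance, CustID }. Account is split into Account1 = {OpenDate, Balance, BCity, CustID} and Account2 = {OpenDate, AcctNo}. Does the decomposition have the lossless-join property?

Yes

Common attributes: Account1 ∩ Account2 = {OpenDate}.
Closure of {OpenDate}: OpenDate → Balance, CustID applies, adding Balance, CustID; Balance → BCity applies, adding BCity. So (OpenDate)⁺ = {OpenDate, Balance, BCity, CustID}.
This closure contains every attribute of Account1, so Account1 ∩ Account2 → Account1. The join is lossless.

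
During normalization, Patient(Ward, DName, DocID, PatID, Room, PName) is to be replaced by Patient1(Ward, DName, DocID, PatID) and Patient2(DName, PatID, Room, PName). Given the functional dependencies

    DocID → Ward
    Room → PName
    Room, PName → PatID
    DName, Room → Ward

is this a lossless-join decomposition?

Common attributes: Patient1 ∩ Patient2 = {DName, PatID}.
No dependency enlarges {DName, PatID}, so (DName, PatID)⁺ = {DName, PatID}.
The closure contains neither all of Patient1 = {Ward, DName, DocID, PatID} nor all of Patient2 = {DName, PatID, Room, PName}, so the common attributes are not a superkey of either fragment. The join is lossy.

No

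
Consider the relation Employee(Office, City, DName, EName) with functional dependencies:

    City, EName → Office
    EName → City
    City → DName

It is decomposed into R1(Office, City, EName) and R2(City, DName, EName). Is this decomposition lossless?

Common attributes: R1 ∩ R2 = {City, EName}.
Closure of {City, EName}: City, EName → Office applies, adding Office; City → DName applies, adding DName. So (City, EName)⁺ = {Office, City, DName, EName}.
This closure contains every attribute of R1, so R1 ∩ R2 → R1. The join is lossless.

Yes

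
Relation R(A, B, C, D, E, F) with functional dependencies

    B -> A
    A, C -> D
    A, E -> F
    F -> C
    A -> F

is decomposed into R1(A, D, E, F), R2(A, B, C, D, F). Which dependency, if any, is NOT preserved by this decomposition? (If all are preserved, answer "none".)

B → A lies within R2.
A, C → D lies within R2.
A, E → F lies within R1.
F → C lies within R2.
A → F lies within R1.
Every dependency is enforceable on the fragments, so the decomposition is dependency-preserving.

none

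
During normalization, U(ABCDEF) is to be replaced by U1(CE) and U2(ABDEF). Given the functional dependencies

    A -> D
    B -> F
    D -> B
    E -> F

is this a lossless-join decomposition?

No

Common attributes: U1 ∩ U2 = {E}.
Closure of {E}: E → F applies, adding F. So (E)⁺ = {EF}.
The closure contains neither all of U1 = {CE} nor all of U2 = {ABDEF}, so the common attributes are not a superkey of either fragment. The join is lossy.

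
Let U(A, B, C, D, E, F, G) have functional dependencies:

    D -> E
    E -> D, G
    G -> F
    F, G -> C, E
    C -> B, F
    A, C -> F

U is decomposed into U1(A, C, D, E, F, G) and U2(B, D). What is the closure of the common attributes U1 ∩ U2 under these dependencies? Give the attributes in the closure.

B, C, D, E, F, G

U1 ∩ U2 = {D}.
D → E applies, adding E
E → D, G applies, adding G
G → F applies, adding F
F, G → C, E applies, adding C
C → B, F applies, adding B
Closure: {B, C, D, E, F, G}.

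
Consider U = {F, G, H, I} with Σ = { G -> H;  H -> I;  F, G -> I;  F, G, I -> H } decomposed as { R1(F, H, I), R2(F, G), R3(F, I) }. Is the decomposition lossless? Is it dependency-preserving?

Lossless test (chase): applying each FD to every pair of rows produces no changes in the tableau, so no row becomes fully distinguished — the join is lossy.
Dependency preservation: the restricted closure of {G} across the fragments never reaches {H}, so G → H cannot be enforced without a join — not preserved.

lossy and not dependency-preserving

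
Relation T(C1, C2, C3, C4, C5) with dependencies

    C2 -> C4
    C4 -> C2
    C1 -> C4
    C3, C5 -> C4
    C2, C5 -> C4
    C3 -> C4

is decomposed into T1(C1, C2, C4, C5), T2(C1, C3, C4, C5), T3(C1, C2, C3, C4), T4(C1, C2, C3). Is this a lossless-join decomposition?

Yes

Chase test. Columns are C1, C2, C3, C4, C5; row i has aⱼ where attribute j ∈ Ti, else bᵢⱼ.
Initial tableau (one row per fragment):
  row 1: a1 a2 b13 a4 a5
  row 2: a1 b22 a3 a4 a5
  row 3: a1 a2 a3 a4 b35
  row 4: a1 a2 a3 b44 b45
Rows 1 and 4 agree on C2; apply C2→C4 and equate their C4 entries.
Rows 1 and 2 agree on C4; apply C4→C2 and equate their C2 entries.
Row 2 is now all distinguished symbols — the join is lossless.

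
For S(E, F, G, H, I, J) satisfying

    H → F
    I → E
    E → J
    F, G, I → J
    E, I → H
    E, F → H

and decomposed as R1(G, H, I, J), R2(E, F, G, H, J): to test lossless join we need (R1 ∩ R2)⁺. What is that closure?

F, G, H, J

R1 ∩ R2 = {G, H, J}.
H → F applies, adding F
Closure: {F, G, H, J}.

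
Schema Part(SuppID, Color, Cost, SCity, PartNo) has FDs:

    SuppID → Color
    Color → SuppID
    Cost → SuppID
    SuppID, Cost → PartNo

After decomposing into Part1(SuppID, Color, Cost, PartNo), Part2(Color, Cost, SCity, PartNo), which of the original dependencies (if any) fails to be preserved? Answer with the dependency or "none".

none

SuppID → Color lies within Part1.
Color → SuppID lies within Part1.
Cost → SuppID lies within Part1.
SuppID, Cost → PartNo lies within Part1.
Every dependency is enforceable on the fragments, so the decomposition is dependency-preserving.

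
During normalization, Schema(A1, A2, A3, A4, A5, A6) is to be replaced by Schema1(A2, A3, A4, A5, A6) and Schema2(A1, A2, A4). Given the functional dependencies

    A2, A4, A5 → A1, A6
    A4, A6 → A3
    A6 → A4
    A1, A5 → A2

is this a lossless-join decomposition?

No

Common attributes: Schema1 ∩ Schema2 = {A2, A4}.
No dependency enlarges {A2, A4}, so (A2, A4)⁺ = {A2, A4}.
The closure contains neither all of Schema1 = {A2, A3, A4, A5, A6} nor all of Schema2 = {A1, A2, A4}, so the common attributes are not a superkey of either fragment. The join is lossy.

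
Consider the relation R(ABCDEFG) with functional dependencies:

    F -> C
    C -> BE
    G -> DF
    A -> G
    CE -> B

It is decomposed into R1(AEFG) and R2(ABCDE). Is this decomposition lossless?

Yes

Common attributes: R1 ∩ R2 = {AE}.
Closure of {AE}: A → G applies, adding G; G → DF applies, adding DF; F → C applies, adding C; C → BE applies, adding B. So (AE)⁺ = {ABCDEFG}.
This closure contains every attribute of R1, so R1 ∩ R2 → R1. The join is lossless.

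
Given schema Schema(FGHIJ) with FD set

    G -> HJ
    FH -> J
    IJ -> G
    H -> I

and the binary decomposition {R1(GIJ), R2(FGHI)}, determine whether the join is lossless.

Common attributes: R1 ∩ R2 = {GI}.
Closure of {GI}: G → HJ applies, adding HJ. So (GI)⁺ = {GHIJ}.
This closure contains every attribute of R1, so R1 ∩ R2 → R1. The join is lossless.

Yes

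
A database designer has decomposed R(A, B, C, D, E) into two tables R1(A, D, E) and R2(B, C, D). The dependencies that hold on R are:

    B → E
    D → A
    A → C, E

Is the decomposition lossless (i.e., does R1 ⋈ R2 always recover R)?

Yes

Common attributes: R1 ∩ R2 = {D}.
Closure of {D}: D → A applies, adding A; A → C, E applies, adding C, E. So (D)⁺ = {A, C, D, E}.
This closure contains every attribute of R1, so R1 ∩ R2 → R1. The join is lossless.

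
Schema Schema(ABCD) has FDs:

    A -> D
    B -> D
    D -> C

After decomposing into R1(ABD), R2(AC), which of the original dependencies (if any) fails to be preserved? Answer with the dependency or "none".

Check D → C: no single fragment contains all of {CD}, and the restricted closure of {D} across the fragments never reaches {C}.
A → D is preserved.
B → D is preserved.

D -> C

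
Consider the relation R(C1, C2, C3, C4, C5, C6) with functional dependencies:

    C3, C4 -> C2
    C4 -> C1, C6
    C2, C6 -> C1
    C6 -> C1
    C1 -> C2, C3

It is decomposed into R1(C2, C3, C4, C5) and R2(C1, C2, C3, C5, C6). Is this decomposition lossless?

No

Common attributes: R1 ∩ R2 = {C2, C3, C5}.
No dependency enlarges {C2, C3, C5}, so (C2, C3, C5)⁺ = {C2, C3, C5}.
The closure contains neither all of R1 = {C2, C3, C4, C5} nor all of R2 = {C1, C2, C3, C5, C6}, so the common attributes are not a superkey of either fragment. The join is lossy.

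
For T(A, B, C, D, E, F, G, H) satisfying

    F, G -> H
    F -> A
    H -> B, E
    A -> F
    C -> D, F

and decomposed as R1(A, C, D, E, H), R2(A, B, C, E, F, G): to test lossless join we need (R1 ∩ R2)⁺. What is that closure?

A, C, D, E, F

R1 ∩ R2 = {A, C, E}.
A → F applies, adding F
C → D, F applies, adding D
Closure: {A, C, D, E, F}.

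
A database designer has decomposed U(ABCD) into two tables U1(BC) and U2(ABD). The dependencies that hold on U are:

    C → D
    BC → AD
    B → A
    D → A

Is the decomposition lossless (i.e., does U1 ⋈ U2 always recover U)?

Common attributes: U1 ∩ U2 = {B}.
Closure of {B}: B → A applies, adding A. So (B)⁺ = {AB}.
The closure contains neither all of U1 = {BC} nor all of U2 = {ABD}, so the common attributes are not a superkey of either fragment. The join is lossy.

No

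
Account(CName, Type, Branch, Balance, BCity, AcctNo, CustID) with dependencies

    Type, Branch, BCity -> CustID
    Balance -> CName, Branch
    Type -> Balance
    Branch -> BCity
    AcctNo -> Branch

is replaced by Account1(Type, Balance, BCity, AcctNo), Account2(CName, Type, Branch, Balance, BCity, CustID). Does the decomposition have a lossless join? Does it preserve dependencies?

lossless but not dependency-preserving

Lossless test: (Type, Balance, BCity)⁺ = {CName, Type, Branch, Balance, BCity, CustID}, which contains all of one fragment — lossless.
Dependency preservation: the restricted closure of {AcctNo} across the fragments never reaches {Branch}, so AcctNo → Branch cannot be enforced without a join — not preserved.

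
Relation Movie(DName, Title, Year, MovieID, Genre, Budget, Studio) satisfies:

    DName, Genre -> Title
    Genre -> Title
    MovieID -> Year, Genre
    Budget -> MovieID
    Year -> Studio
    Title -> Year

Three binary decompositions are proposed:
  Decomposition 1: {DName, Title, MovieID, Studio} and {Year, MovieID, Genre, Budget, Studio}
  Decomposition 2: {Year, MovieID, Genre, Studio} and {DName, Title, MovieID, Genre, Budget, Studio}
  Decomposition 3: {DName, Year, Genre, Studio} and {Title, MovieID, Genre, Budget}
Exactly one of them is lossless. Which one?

Decomposition 1: common = {MovieID, Studio}, closure = {Title, Year, MovieID, Genre, Studio} → lossy.
Decomposition 2: common = {MovieID, Genre, Studio}, closure = {Title, Year, MovieID, Genre, Studio} → lossless.
Decomposition 3: common = {Genre}, closure = {Title, Year, Genre, Studio} → lossy.

Decomposition 2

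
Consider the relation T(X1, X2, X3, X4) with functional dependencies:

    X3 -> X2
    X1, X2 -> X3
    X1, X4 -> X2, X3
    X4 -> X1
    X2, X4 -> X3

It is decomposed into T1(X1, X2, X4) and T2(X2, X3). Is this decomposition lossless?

Common attributes: T1 ∩ T2 = {X2}.
No dependency enlarges {X2}, so (X2)⁺ = {X2}.
The closure contains neither all of T1 = {X1, X2, X4} nor all of T2 = {X2, X3}, so the common attributes are not a superkey of either fragment. The join is lossy.

No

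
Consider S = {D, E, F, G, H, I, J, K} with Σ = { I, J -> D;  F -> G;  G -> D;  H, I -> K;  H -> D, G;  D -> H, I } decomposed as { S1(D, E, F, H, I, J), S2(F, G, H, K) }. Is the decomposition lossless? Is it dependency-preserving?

Lossless test: (F, H)⁺ = {D, F, G, H, I, K}, which contains all of one fragment — lossless.
Dependency preservation: G → D; H, I → K; H → D, G are not contained in any single fragment, but the restricted closure of each left-hand side across the fragments still reaches the right-hand side; the remaining FDs each lie inside some fragment. All dependencies are preserved.

lossless and dependency-preserving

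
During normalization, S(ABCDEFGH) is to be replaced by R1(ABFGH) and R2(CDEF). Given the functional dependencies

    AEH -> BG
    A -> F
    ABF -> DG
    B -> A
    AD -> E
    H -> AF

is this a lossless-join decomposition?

Common attributes: R1 ∩ R2 = {F}.
No dependency enlarges {F}, so (F)⁺ = {F}.
The closure contains neither all of R1 = {ABFGH} nor all of R2 = {CDEF}, so the common attributes are not a superkey of either fragment. The join is lossy.

No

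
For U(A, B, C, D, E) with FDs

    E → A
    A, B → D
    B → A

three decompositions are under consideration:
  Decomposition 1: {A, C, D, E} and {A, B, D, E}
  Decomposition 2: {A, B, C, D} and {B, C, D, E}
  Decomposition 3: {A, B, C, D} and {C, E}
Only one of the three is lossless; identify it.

Decomposition 1: common = {A, D, E}, closure = {A, D, E} → lossy.
Decomposition 2: common = {B, C, D}, closure = {A, B, C, D} → lossless.
Decomposition 3: common = {C}, closure = {C} → lossy.

Decomposition 2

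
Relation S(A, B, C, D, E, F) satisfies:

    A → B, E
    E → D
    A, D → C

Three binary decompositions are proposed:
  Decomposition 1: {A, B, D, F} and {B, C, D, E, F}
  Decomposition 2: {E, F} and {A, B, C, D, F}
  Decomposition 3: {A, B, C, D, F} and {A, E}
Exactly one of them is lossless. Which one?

Decomposition 3

Decomposition 1: common = {B, D, F}, closure = {B, D, F} → lossy.
Decomposition 2: common = {F}, closure = {F} → lossy.
Decomposition 3: common = {A}, closure = {A, B, C, D, E} → lossless.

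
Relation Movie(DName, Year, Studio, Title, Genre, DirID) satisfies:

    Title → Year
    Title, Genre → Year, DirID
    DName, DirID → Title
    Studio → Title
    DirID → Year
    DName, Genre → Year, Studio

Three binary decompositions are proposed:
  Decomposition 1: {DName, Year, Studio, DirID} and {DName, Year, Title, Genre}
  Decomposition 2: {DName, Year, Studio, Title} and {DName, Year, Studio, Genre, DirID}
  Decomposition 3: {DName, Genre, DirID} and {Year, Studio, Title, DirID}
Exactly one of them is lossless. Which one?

Decomposition 2

Decomposition 1: common = {DName, Year}, closure = {DName, Year} → lossy.
Decomposition 2: common = {DName, Year, Studio}, closure = {DName, Year, Studio, Title} → lossless.
Decomposition 3: common = {DirID}, closure = {Year, DirID} → lossy.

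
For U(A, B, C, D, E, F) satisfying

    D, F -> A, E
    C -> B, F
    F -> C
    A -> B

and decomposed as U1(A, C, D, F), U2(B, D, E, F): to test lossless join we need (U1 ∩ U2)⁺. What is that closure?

A, B, C, D, E, F

U1 ∩ U2 = {D, F}.
D, F → A, E applies, adding A, E
F → C applies, adding C
A → B applies, adding B
Closure: {A, B, C, D, E, F}.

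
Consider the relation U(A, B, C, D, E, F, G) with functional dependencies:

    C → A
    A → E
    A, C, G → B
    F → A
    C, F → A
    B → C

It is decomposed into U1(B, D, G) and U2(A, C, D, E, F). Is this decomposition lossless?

No

Common attributes: U1 ∩ U2 = {D}.
No dependency enlarges {D}, so (D)⁺ = {D}.
The closure contains neither all of U1 = {B, D, G} nor all of U2 = {A, C, D, E, F}, so the common attributes are not a superkey of either fragment. The join is lossy.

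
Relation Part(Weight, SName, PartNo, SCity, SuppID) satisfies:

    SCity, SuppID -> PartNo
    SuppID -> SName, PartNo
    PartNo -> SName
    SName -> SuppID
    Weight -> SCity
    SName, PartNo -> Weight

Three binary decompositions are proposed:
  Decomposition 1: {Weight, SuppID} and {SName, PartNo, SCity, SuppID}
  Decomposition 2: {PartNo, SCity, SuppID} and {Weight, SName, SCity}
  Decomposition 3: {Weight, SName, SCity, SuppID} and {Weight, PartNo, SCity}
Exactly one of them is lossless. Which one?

Decomposition 1: common = {SuppID}, closure = {Weight, SName, PartNo, SCity, SuppID} → lossless.
Decomposition 2: common = {SCity}, closure = {SCity} → lossy.
Decomposition 3: common = {Weight, SCity}, closure = {Weight, SCity} → lossy.

Decomposition 1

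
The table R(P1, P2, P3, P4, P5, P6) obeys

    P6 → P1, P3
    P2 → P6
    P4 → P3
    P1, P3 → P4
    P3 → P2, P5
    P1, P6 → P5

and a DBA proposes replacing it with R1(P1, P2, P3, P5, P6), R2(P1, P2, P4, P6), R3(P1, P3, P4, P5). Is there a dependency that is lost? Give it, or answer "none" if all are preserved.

P6 → P1, P3 lies within R1.
P2 → P6 lies within R1.
P4 → P3 lies within R3.
P1, P3 → P4 lies within R3.
P3 → P2, P5 lies within R1.
P1, P6 → P5 lies within R1.
Every dependency is enforceable on the fragments, so the decomposition is dependency-preserving.

none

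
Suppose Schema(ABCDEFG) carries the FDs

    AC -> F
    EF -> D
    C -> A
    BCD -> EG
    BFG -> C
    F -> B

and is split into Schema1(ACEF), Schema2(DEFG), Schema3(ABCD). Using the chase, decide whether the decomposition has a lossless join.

No

Chase test. Columns are ABCDEFG; row i has aⱼ where attribute j ∈ Schemai, else bᵢⱼ.
Initial tableau (one row per fragment):
  row 1: a1 b12 a3 b14 a5 a6 b17
  row 2: b21 b22 b23 a4 a5 a6 a7
  row 3: a1 a2 a3 a4 b35 b36 b37
Rows 1 and 3 agree on AC; apply AC→F and equate their F entries.
Rows 1 and 2 agree on EF; apply EF→D and equate their D entries.
Rows 1 and 2 agree on F; apply F→B and equate their B entries.
Rows 1 and 3 agree on F; apply F→B and equate their B entries.
Rows 1 and 3 agree on BCD; apply BCD→EG and equate their EG entries.
No row becomes fully distinguished — the join is lossy.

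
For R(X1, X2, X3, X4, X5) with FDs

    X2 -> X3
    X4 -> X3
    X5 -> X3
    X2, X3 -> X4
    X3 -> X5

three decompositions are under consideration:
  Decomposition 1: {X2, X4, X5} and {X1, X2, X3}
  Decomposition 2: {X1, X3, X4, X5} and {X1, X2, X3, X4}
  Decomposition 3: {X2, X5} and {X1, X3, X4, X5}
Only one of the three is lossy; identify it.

Decomposition 3

Decomposition 1: common = {X2}, closure = {X2, X3, X4, X5} → lossless.
Decomposition 2: common = {X1, X3, X4}, closure = {X1, X3, X4, X5} → lossless.
Decomposition 3: common = {X5}, closure = {X3, X5} → lossy.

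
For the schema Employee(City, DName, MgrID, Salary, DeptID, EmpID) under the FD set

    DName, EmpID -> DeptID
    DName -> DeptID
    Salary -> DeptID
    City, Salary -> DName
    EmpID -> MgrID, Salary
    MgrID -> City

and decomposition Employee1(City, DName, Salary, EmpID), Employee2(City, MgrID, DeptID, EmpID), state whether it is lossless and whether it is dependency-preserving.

Lossless test: (City, EmpID)⁺ = {City, DName, MgrID, Salary, DeptID, EmpID}, which contains all of one fragment — lossless.
Dependency preservation: the restricted closure of {DName} across the fragments never reaches {DeptID}, so DName → DeptID cannot be enforced without a join — not preserved.

lossless but not dependency-preserving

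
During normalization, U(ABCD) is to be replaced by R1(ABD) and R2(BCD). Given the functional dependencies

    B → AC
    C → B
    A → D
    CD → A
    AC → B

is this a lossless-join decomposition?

Yes

Common attributes: R1 ∩ R2 = {BD}.
Closure of {BD}: B → AC applies, adding AC. So (BD)⁺ = {ABCD}.
This closure contains every attribute of R1, so R1 ∩ R2 → R1. The join is lossless.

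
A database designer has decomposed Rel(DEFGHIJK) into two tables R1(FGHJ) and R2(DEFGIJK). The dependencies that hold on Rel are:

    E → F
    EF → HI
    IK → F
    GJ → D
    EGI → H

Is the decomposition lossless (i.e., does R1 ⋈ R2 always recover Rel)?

No

Common attributes: R1 ∩ R2 = {FGJ}.
Closure of {FGJ}: GJ → D applies, adding D. So (FGJ)⁺ = {DFGJ}.
The closure contains neither all of R1 = {FGHJ} nor all of R2 = {DEFGIJK}, so the common attributes are not a superkey of either fragment. The join is lossy.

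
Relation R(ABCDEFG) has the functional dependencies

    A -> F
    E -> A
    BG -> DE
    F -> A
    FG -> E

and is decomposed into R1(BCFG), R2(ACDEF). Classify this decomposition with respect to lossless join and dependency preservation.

lossy and not dependency-preserving

Lossless test: (CF)⁺ = {ACF}, which is a superkey of neither fragment — lossy.
Dependency preservation: the restricted closure of {BG} across the fragments never reaches {DE}, so BG → DE cannot be enforced without a join — not preserved.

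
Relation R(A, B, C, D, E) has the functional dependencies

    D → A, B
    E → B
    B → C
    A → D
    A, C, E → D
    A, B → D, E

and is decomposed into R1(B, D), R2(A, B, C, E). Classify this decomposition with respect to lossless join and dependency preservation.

Lossless test: (B)⁺ = {B, C}, which is a superkey of neither fragment — lossy.
Dependency preservation: the restricted closure of {D} across the fragments never reaches {A, B}, so D → A, B cannot be enforced without a join — not preserved.

lossy and not dependency-preserving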